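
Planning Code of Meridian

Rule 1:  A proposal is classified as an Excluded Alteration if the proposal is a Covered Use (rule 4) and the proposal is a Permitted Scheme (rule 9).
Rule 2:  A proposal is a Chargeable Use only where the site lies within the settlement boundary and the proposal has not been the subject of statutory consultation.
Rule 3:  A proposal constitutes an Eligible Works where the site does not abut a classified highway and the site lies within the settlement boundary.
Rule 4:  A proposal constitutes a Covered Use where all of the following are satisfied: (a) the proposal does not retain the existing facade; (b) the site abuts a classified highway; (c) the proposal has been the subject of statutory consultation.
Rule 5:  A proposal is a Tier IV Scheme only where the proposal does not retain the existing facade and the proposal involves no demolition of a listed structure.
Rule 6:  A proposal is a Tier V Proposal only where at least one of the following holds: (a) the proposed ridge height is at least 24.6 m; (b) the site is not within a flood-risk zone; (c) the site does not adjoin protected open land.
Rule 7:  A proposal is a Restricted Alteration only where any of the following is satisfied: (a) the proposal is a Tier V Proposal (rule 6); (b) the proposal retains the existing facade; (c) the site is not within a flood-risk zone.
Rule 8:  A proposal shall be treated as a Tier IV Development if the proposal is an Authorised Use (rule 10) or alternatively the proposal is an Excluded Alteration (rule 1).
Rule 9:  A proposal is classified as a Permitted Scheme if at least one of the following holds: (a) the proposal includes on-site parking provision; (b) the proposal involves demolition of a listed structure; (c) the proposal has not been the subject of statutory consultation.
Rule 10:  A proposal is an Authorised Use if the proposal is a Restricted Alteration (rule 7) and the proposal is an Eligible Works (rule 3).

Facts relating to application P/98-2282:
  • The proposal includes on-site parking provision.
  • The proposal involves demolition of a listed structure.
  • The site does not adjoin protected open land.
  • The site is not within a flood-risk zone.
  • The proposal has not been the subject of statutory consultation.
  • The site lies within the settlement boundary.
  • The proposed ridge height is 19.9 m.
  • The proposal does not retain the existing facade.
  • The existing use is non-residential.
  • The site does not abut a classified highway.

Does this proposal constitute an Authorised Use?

Yes

rule 6 — Tier V Proposal: [proposed ridge height: 19.9 m ≥ 24.6 m? no] OR [the site is not within a flood-risk zone? yes] OR [the site does not adjoin protected open land? yes] → satisfied.
rule 7 — Restricted Alteration: [Tier V Proposal (rule 6)? yes] OR [the proposal retains the existing facade? no] OR [the site is not within a flood-risk zone? yes] → satisfied.
rule 3 — Eligible Works: [the site does not abut a classified highway? yes] AND [the site lies within the settlement boundary? yes] → satisfied.
rule 10 — Authorised Use: [Restricted Alteration (rule 7)? yes] AND [Eligible Works (rule 3)? yes] → satisfied.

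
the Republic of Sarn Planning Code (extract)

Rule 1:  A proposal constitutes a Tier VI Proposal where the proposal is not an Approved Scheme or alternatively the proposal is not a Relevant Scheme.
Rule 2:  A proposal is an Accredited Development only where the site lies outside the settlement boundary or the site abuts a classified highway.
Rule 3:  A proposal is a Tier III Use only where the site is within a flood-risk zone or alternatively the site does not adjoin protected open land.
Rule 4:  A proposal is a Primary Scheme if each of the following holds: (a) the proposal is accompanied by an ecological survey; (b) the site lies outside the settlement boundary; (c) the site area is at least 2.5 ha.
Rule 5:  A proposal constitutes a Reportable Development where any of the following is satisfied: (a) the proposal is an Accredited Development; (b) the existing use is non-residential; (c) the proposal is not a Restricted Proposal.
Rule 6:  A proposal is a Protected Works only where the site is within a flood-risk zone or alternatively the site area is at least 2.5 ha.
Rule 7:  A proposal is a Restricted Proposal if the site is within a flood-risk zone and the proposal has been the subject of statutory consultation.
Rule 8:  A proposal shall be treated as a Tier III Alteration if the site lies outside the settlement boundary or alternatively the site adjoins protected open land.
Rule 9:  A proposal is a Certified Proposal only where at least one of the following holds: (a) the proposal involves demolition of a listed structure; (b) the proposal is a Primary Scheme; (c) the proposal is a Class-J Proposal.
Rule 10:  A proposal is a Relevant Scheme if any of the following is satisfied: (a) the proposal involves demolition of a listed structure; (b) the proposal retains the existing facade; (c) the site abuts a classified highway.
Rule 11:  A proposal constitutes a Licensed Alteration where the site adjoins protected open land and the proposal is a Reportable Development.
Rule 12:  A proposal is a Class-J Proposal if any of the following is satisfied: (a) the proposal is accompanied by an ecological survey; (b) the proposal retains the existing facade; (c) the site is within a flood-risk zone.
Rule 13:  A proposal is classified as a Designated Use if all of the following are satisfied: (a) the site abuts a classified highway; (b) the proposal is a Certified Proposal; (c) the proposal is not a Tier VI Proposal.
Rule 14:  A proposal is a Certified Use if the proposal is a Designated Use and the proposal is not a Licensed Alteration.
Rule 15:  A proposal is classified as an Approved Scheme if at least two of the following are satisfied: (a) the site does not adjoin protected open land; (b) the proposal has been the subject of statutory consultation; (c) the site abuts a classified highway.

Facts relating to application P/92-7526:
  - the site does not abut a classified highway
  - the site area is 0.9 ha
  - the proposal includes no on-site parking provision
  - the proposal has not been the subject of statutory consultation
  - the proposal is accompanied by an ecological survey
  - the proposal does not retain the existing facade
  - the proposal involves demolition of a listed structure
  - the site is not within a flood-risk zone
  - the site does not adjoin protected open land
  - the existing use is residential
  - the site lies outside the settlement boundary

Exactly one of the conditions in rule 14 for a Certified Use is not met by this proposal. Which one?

Designated Use

rule 4 — Primary Scheme: [the proposal is accompanied by an ecological survey? yes] AND [the site lies outside the settlement boundary? yes] AND [site area: 0.9 ha ≥ 2.5 ha? no] → not satisfied.
rule 12 — Class-J Proposal: [the proposal is accompanied by an ecological survey? yes] OR [the proposal retains the existing facade? no] OR [the site is within a flood-risk zone? no] → satisfied.
rule 9 — Certified Proposal: [the proposal involves demolition of a listed structure? yes] OR [Primary Scheme (rule 4)? no] OR [Class-J Proposal (rule 12)? yes] → satisfied.
rule 15 — Approved Scheme: the site does not adjoin protected open land? yes; the proposal has been the subject of statutory consultation? no; the site abuts a classified highway? no — 1 of 3 hold (need ≥2) → not satisfied.
rule 10 — Relevant Scheme: [the proposal involves demolition of a listed structure? yes] OR [the proposal retains the existing facade? no] OR [the site abuts a classified highway? no] → satisfied.
rule 1 — Tier VI Proposal: [not an Approved Scheme (rule 15)? yes] OR [not a Relevant Scheme (rule 10)? no] → satisfied.
rule 13 — Designated Use: [the site abuts a classified highway? no] AND [Certified Proposal (rule 9)? yes] AND [not a Tier VI Proposal (rule 1)? no] → not satisfied.
rule 2 — Accredited Development: [the site lies outside the settlement boundary? yes] OR [the site abuts a classified highway? no] → satisfied.
rule 7 — Restricted Proposal: [the site is within a flood-risk zone? no] AND [the proposal has been the subject of statutory consultation? no] → not satisfied.
rule 5 — Reportable Development: [Accredited Development (rule 2)? yes] OR [the existing use is non-residential? no] OR [not a Restricted Proposal (rule 7)? yes] → satisfied.
rule 11 — Licensed Alteration: [the site adjoins protected open land? no] AND [Reportable Development (rule 5)? yes] → not satisfied.
rule 14 — Certified Use: [Designated Use (rule 13)? no] AND [not a Licensed Alteration (rule 11)? yes] → not satisfied.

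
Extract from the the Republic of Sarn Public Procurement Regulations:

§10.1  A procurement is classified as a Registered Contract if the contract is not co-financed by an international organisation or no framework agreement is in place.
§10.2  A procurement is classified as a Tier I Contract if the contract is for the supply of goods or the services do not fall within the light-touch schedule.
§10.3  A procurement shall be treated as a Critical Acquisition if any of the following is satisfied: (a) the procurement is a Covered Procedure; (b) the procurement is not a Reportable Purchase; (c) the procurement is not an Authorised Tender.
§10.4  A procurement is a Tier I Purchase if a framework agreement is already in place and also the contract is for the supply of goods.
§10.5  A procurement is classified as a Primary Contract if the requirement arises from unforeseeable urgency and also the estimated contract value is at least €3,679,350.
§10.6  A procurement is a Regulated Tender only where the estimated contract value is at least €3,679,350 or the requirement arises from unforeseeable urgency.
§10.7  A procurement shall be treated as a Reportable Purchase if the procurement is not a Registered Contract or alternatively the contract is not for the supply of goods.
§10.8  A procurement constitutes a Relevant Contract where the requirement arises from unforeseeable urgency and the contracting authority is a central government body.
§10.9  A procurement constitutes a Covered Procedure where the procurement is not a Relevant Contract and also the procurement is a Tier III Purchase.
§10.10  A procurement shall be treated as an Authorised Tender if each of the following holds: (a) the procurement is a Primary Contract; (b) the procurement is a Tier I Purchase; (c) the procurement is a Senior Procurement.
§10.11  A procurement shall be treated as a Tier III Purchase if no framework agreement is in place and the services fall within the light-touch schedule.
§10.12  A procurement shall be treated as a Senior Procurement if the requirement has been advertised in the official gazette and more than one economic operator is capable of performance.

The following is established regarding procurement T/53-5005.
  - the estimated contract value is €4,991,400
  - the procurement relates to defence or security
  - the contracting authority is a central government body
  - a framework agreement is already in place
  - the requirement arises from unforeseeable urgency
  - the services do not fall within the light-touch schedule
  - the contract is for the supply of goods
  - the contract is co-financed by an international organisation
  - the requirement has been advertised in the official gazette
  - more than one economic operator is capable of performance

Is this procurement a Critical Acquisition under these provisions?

§10.8 — Relevant Contract: [the requirement arises from unforeseeable urgency? yes] AND [the contracting authority is a central government body? yes] → satisfied.
§10.11 — Tier III Purchase: [no framework agreement is in place? no] AND [the services fall within the light-touch schedule? no] → not satisfied.
§10.9 — Covered Procedure: [not a Relevant Contract (§10.8)? no] AND [Tier III Purchase (§10.11)? no] → not satisfied.
§10.1 — Registered Contract: [the contract is not co-financed by an international organisation? no] OR [no framework agreement is in place? no] → not satisfied.
§10.7 — Reportable Purchase: [not a Registered Contract (§10.1)? yes] OR [the contract is not for the supply of goods? no] → satisfied.
§10.5 — Primary Contract: [the requirement arises from unforeseeable urgency? yes] AND [estimated contract value: €4,991,400 ≥ €3,679,350? yes] → satisfied.
§10.4 — Tier I Purchase: [a framework agreement is already in place? yes] AND [the contract is for the supply of goods? yes] → satisfied.
§10.12 — Senior Procurement: [the requirement has been advertised in the official gazette? yes] AND [more than one economic operator is capable of performance? yes] → satisfied.
§10.10 — Authorised Tender: [Primary Contract (§10.5)? yes] AND [Tier I Purchase (§10.4)? yes] AND [Senior Procurement (§10.12)? yes] → satisfied.
§10.3 — Critical Acquisition: [Covered Procedure (§10.9)? no] OR [not a Reportable Purchase (§10.7)? no] OR [not an Authorised Tender (§10.10)? no] → not satisfied.

No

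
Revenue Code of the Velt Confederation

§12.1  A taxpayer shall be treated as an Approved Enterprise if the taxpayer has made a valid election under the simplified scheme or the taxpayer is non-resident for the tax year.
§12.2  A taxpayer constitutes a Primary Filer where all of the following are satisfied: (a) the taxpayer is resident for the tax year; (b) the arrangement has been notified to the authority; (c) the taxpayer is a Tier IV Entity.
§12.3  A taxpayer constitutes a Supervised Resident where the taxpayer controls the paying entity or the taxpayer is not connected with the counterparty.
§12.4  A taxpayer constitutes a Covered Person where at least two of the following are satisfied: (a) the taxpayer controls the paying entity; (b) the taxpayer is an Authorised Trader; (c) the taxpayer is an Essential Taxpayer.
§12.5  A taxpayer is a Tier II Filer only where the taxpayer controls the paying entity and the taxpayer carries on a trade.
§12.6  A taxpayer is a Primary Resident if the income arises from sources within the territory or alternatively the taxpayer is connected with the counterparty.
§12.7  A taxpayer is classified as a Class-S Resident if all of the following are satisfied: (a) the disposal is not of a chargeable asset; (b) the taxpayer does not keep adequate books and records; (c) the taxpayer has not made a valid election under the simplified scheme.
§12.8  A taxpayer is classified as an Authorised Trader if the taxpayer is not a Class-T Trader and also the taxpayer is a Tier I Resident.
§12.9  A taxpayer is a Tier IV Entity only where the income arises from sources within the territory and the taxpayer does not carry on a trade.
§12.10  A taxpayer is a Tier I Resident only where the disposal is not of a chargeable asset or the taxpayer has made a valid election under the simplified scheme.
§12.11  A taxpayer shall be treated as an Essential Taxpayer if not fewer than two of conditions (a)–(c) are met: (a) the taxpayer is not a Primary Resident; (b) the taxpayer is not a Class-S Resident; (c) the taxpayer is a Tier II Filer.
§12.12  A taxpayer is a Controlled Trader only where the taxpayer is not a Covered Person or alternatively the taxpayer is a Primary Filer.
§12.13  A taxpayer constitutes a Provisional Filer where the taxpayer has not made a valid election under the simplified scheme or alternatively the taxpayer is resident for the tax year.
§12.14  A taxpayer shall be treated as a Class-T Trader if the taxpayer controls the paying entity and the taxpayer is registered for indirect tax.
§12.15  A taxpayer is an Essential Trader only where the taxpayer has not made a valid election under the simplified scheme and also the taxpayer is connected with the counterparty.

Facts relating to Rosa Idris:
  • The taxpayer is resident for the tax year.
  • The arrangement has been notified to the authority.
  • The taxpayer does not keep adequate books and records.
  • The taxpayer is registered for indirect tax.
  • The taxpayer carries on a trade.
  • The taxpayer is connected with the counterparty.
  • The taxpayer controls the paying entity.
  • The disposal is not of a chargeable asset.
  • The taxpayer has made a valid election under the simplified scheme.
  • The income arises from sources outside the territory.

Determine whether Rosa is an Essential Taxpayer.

Yes

§12.6 — Primary Resident: [the income arises from sources within the territory? no] OR [the taxpayer is connected with the counterparty? yes] → satisfied.
§12.7 — Class-S Resident: [the disposal is not of a chargeable asset? yes] AND [the taxpayer does not keep adequate books and records? yes] AND [the taxpayer has not made a valid election under the simplified scheme? no] → not satisfied.
§12.5 — Tier II Filer: [the taxpayer controls the paying entity? yes] AND [the taxpayer carries on a trade? yes] → satisfied.
§12.11 — Essential Taxpayer: not a Primary Resident (§12.6)? no; not a Class-S Resident (§12.7)? yes; Tier II Filer (§12.5)? yes — 2 of 3 hold (need ≥2) → satisfied.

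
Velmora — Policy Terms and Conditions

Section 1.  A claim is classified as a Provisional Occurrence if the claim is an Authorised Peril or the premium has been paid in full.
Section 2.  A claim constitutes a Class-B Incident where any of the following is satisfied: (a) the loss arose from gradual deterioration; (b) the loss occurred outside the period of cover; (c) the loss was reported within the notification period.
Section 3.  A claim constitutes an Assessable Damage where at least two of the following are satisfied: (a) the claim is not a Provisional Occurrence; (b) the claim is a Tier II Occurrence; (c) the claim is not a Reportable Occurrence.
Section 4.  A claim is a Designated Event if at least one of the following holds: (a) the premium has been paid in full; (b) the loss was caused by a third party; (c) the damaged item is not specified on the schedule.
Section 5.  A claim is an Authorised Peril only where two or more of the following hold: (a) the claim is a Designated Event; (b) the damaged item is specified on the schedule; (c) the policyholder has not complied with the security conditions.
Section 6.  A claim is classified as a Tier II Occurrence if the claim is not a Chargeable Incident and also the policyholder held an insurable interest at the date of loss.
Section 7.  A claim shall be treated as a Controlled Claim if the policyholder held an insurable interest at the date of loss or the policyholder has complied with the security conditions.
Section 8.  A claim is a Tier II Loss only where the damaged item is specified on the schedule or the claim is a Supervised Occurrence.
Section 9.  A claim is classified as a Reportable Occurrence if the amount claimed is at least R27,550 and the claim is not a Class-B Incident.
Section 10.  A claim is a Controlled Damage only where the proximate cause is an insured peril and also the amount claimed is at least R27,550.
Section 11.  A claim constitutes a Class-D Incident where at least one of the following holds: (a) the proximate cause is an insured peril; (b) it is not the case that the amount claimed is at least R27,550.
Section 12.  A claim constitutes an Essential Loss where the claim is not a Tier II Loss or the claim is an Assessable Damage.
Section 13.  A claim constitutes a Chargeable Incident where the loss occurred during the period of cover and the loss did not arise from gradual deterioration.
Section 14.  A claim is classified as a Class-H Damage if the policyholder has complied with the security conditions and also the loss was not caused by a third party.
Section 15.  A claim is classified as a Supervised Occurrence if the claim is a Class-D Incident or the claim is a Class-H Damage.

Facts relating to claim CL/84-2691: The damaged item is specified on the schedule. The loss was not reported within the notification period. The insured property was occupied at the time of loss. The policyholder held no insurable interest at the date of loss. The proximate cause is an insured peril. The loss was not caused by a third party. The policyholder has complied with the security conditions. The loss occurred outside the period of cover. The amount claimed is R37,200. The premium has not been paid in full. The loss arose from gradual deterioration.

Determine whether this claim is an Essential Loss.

Yes

Under section 11: the proximate cause is an insured peril? yes; or amount claimed: R37,200 ≥ R27,550? yes, so negated condition no. So the claim is a Class-D Incident.
Under section 14: the policyholder has complied with the security conditions? yes; and the loss was not caused by a third party? yes. So the claim is a Class-H Damage.
Under section 15: Class-D Incident (section 11)? yes; or Class-H Damage (section 14)? yes. So the claim is a Supervised Occurrence.
Under section 8: the damaged item is specified on the schedule? yes; or Supervised Occurrence (section 15)? yes. So the claim is a Tier II Loss.
Under section 4: the premium has been paid in full? no; or the loss was caused by a third party? no; or the damaged item is not specified on the schedule? no. So the claim is not a Designated Event.
Under section 5: Designated Event (section 4)? no; the damaged item is specified on the schedule? yes; the policyholder has not complied with the security conditions? no — 1 of 3 hold (need ≥2) → not satisfied.
Under section 1: Authorised Peril (section 5)? no; or the premium has been paid in full? no. So the claim is not a Provisional Occurrence.
Under section 13: the loss occurred during the period of cover? no; and the loss did not arise from gradual deterioration? no. So the claim is not a Chargeable Incident.
Under section 6: not a Chargeable Incident (section 13)? yes; and the policyholder held an insurable interest at the date of loss? no. So the claim is not a Tier II Occurrence.
Under section 2: the loss arose from gradual deterioration? yes; or the loss occurred outside the period of cover? yes; or the loss was reported within the notification period? no. So the claim is a Class-B Incident.
Under section 9: amount claimed: R37,200 ≥ R27,550? yes; and not a Class-B Incident (section 2)? no. So the claim is not a Reportable Occurrence.
Under section 3: not a Provisional Occurrence (section 1)? yes; Tier II Occurrence (section 6)? no; not a Reportable Occurrence (section 9)? yes — 2 of 3 hold (need ≥2) → satisfied.
Under section 12: not a Tier II Loss (section 8)? no; or Assessable Damage (section 3)? yes. So the claim is an Essential Loss.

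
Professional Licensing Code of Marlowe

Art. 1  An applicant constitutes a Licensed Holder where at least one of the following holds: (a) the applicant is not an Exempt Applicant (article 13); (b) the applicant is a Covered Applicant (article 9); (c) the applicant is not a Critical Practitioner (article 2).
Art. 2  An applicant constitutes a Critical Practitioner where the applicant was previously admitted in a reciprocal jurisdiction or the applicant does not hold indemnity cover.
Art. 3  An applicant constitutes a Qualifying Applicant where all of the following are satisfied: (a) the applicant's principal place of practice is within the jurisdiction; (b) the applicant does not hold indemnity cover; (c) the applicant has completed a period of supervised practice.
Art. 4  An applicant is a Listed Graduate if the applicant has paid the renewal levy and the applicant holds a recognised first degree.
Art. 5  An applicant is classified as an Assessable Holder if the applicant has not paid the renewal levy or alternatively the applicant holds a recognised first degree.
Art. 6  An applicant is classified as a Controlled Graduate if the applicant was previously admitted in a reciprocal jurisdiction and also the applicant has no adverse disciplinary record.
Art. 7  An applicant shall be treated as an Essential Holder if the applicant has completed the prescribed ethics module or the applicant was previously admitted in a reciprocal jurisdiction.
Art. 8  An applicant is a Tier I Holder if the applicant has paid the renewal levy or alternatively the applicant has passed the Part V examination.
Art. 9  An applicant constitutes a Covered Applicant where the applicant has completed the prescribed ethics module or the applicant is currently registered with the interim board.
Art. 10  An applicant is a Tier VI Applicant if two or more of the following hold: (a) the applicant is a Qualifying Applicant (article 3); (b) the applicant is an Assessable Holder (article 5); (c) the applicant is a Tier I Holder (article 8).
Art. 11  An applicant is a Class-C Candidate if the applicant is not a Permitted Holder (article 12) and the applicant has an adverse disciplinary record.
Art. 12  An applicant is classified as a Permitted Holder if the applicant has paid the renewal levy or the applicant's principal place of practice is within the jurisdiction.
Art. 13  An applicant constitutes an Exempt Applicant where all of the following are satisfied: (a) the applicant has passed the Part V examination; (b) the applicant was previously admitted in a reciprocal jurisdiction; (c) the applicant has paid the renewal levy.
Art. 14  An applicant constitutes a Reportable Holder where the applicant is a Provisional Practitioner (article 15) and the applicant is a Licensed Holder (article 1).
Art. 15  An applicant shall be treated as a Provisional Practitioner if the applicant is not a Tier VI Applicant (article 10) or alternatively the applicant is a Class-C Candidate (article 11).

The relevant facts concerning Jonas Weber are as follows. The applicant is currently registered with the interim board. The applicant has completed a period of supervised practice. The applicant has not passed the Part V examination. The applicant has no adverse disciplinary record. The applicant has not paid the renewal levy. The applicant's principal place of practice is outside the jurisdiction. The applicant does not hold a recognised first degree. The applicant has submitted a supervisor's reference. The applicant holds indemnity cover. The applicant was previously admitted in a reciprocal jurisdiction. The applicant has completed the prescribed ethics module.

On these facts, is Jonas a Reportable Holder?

Yes

article 3 — Qualifying Applicant: [the applicant's principal place of practice is within the jurisdiction? no] AND [the applicant does not hold indemnity cover? no] AND [the applicant has completed a period of supervised practice? yes] → not satisfied.
article 5 — Assessable Holder: [the applicant has not paid the renewal levy? yes] OR [the applicant holds a recognised first degree? no] → satisfied.
article 8 — Tier I Holder: [the applicant has paid the renewal levy? no] OR [the applicant has passed the Part V examination? no] → not satisfied.
article 10 — Tier VI Applicant: Qualifying Applicant (article 3)? no; Assessable Holder (article 5)? yes; Tier I Holder (article 8)? no — 1 of 3 hold (need ≥2) → not satisfied.
article 12 — Permitted Holder: [the applicant has paid the renewal levy? no] OR [the applicant's principal place of practice is within the jurisdiction? no] → not satisfied.
article 11 — Class-C Candidate: [not a Permitted Holder (article 12)? yes] AND [the applicant has an adverse disciplinary record? no] → not satisfied.
article 15 — Provisional Practitioner: [not a Tier VI Applicant (article 10)? yes] OR [Class-C Candidate (article 11)? no] → satisfied.
article 13 — Exempt Applicant: [the applicant has passed the Part V examination? no] AND [the applicant was previously admitted in a reciprocal jurisdiction? yes] AND [the applicant has paid the renewal levy? no] → not satisfied.
article 9 — Covered Applicant: [the applicant has completed the prescribed ethics module? yes] OR [the applicant is currently registered with the interim board? yes] → satisfied.
article 2 — Critical Practitioner: [the applicant was previously admitted in a reciprocal jurisdiction? yes] OR [the applicant does not hold indemnity cover? no] → satisfied.
article 1 — Licensed Holder: [not an Exempt Applicant (article 13)? yes] OR [Covered Applicant (article 9)? yes] OR [not a Critical Practitioner (article 2)? no] → satisfied.
article 14 — Reportable Holder: [Provisional Practitioner (article 15)? yes] AND [Licensed Holder (article 1)? yes] → satisfied.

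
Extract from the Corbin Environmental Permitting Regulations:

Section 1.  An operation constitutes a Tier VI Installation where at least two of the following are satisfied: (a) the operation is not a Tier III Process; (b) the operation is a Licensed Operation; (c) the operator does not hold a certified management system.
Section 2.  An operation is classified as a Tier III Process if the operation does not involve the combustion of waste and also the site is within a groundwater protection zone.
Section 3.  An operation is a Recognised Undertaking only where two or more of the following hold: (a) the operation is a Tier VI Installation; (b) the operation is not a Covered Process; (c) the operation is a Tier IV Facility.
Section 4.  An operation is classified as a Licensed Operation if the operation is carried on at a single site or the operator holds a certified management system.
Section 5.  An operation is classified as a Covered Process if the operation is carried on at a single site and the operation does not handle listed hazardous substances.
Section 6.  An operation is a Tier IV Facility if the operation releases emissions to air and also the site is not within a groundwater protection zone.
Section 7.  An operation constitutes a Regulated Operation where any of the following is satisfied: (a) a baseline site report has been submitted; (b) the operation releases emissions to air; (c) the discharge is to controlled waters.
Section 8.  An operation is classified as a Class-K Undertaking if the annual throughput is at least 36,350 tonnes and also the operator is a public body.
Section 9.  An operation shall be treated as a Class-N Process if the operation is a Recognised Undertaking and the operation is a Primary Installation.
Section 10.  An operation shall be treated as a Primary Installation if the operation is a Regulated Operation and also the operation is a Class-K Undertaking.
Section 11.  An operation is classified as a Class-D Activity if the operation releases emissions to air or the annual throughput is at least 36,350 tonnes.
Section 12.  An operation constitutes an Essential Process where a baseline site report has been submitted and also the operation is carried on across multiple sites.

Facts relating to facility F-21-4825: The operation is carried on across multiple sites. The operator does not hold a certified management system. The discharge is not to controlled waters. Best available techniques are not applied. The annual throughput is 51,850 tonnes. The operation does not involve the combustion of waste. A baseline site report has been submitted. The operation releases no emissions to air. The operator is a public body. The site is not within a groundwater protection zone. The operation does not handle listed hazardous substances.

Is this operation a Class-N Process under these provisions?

Yes

section 2 — Tier III Process: [the operation does not involve the combustion of waste? yes] AND [the site is within a groundwater protection zone? no] → not satisfied.
section 4 — Licensed Operation: [the operation is carried on at a single site? no] OR [the operator holds a certified management system? no] → not satisfied.
section 1 — Tier VI Installation: not a Tier III Process (section 2)? yes; Licensed Operation (section 4)? no; the operator does not hold a certified management system? yes — 2 of 3 hold (need ≥2) → satisfied.
section 5 — Covered Process: [the operation is carried on at a single site? no] AND [the operation does not handle listed hazardous substances? yes] → not satisfied.
section 6 — Tier IV Facility: [the operation releases emissions to air? no] AND [the site is not within a groundwater protection zone? yes] → not satisfied.
section 3 — Recognised Undertaking: Tier VI Installation (section 1)? yes; not a Covered Process (section 5)? yes; Tier IV Facility (section 6)? no — 2 of 3 hold (need ≥2) → satisfied.
section 7 — Regulated Operation: [a baseline site report has been submitted? yes] OR [the operation releases emissions to air? no] OR [the discharge is to controlled waters? no] → satisfied.
section 8 — Class-K Undertaking: [annual throughput: 51,850 tonnes ≥ 36,350 tonnes? yes] AND [the operator is a public body? yes] → satisfied.
section 10 — Primary Installation: [Regulated Operation (section 7)? yes] AND [Class-K Undertaking (section 8)? yes] → satisfied.
section 9 — Class-N Process: [Recognised Undertaking (section 3)? yes] AND [Primary Installation (section 10)? yes] → satisfied.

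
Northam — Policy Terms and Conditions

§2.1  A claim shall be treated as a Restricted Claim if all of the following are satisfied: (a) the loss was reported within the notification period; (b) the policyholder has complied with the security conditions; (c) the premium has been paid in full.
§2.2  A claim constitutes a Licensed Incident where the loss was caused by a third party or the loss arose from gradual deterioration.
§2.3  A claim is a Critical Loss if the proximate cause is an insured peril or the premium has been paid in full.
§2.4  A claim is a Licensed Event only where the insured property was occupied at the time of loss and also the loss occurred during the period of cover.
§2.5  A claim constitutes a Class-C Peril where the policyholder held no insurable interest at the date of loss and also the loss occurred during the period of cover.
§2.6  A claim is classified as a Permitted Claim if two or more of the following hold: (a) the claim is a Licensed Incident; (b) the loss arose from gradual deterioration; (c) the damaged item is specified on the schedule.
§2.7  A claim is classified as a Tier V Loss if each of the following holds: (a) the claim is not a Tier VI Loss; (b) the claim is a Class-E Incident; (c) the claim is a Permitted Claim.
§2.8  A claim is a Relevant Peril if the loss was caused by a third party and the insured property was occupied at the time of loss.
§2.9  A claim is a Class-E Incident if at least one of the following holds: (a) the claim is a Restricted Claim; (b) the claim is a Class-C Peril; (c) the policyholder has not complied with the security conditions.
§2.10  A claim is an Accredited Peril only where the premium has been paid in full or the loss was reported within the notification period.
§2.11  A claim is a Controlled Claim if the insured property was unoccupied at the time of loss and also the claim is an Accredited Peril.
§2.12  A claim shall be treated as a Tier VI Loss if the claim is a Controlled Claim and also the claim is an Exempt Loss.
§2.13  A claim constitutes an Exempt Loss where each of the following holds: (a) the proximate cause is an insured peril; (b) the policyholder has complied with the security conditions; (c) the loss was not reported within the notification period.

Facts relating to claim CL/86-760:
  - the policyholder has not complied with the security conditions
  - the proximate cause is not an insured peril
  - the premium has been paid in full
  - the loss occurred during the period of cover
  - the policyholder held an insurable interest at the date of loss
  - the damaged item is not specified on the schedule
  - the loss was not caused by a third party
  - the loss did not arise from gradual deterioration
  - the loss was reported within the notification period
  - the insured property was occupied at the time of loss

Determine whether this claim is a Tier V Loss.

No

§2.10 — Accredited Peril: [the premium has been paid in full? yes] OR [the loss was reported within the notification period? yes] → satisfied.
§2.11 — Controlled Claim: [the insured property was unoccupied at the time of loss? no] AND [Accredited Peril (§2.10)? yes] → not satisfied.
§2.13 — Exempt Loss: [the proximate cause is an insured peril? no] AND [the policyholder has complied with the security conditions? no] AND [the loss was not reported within the notification period? no] → not satisfied.
§2.12 — Tier VI Loss: [Controlled Claim (§2.11)? no] AND [Exempt Loss (§2.13)? no] → not satisfied.
§2.1 — Restricted Claim: [the loss was reported within the notification period? yes] AND [the policyholder has complied with the security conditions? no] AND [the premium has been paid in full? yes] → not satisfied.
§2.5 — Class-C Peril: [the policyholder held no insurable interest at the date of loss? no] AND [the loss occurred during the period of cover? yes] → not satisfied.
§2.9 — Class-E Incident: [Restricted Claim (§2.1)? no] OR [Class-C Peril (§2.5)? no] OR [the policyholder has not complied with the security conditions? yes] → satisfied.
§2.2 — Licensed Incident: [the loss was caused by a third party? no] OR [the loss arose from gradual deterioration? no] → not satisfied.
§2.6 — Permitted Claim: Licensed Incident (§2.2)? no; the loss arose from gradual deterioration? no; the damaged item is specified on the schedule? no — 0 of 3 hold (need ≥2) → not satisfied.
§2.7 — Tier V Loss: [not a Tier VI Loss (§2.12)? yes] AND [Class-E Incident (§2.9)? yes] AND [Permitted Claim (§2.6)? no] → not satisfied.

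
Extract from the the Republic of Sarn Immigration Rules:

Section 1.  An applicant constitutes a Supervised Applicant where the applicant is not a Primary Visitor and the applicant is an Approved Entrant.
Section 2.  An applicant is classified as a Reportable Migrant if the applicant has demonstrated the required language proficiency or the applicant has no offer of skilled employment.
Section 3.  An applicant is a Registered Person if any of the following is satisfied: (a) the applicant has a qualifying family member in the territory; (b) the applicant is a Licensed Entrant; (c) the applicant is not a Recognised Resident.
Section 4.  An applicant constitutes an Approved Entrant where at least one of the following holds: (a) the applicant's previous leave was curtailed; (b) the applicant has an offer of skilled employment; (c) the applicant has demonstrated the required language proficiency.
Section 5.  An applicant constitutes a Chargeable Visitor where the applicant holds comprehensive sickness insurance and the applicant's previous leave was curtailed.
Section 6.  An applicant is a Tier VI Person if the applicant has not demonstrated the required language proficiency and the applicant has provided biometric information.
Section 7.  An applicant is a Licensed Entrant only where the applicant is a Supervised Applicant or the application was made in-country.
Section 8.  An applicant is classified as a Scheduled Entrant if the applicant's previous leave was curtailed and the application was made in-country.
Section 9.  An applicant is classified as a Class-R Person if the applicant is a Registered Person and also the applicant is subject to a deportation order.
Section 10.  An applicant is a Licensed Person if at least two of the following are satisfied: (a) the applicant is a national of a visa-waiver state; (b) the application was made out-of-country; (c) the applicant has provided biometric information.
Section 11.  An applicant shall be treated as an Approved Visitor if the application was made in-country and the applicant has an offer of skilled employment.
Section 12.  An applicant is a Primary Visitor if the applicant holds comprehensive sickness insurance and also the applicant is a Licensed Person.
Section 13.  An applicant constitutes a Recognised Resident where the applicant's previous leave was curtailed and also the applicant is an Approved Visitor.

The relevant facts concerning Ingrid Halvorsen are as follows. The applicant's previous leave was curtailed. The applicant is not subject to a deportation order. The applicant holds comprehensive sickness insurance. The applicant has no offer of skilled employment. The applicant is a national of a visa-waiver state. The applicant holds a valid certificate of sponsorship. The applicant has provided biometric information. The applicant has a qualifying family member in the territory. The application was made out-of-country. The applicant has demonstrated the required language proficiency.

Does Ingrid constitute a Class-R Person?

No

section 10 — Licensed Person: the applicant is a national of a visa-waiver state? yes; the application was made out-of-country? yes; the applicant has provided biometric information? yes — 3 of 3 hold (need ≥2) → satisfied.
section 12 — Primary Visitor: [the applicant holds comprehensive sickness insurance? yes] AND [Licensed Person (section 10)? yes] → satisfied.
section 4 — Approved Entrant: [the applicant's previous leave was curtailed? yes] OR [the applicant has an offer of skilled employment? no] OR [the applicant has demonstrated the required language proficiency? yes] → satisfied.
section 1 — Supervised Applicant: [not a Primary Visitor (section 12)? no] AND [Approved Entrant (section 4)? yes] → not satisfied.
section 7 — Licensed Entrant: [Supervised Applicant (section 1)? no] OR [the application was made in-country? no] → not satisfied.
section 11 — Approved Visitor: [the application was made in-country? no] AND [the applicant has an offer of skilled employment? no] → not satisfied.
section 13 — Recognised Resident: [the applicant's previous leave was curtailed? yes] AND [Approved Visitor (section 11)? no] → not satisfied.
section 3 — Registered Person: [the applicant has a qualifying family member in the territory? yes] OR [Licensed Entrant (section 7)? no] OR [not a Recognised Resident (section 13)? yes] → satisfied.
section 9 — Class-R Person: [Registered Person (section 3)? yes] AND [the applicant is subject to a deportation order? no] → not satisfied.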